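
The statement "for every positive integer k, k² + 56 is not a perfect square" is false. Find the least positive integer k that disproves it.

Check each positive integer k in order until k² + 56 is a perfect square.
For k = 1, 2, 3, 4 the conclusion holds.
k = 5: 5² + 56 = 81 = 9², a perfect square.
Hence k = 5 is a counterexample.

k = 5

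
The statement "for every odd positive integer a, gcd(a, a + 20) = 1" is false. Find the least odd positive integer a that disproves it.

a = 5

a = 1: gcd(1, 21) = 1.
a = 3: gcd(3, 23) = 1.
a = 5: gcd(5, 25) = 5.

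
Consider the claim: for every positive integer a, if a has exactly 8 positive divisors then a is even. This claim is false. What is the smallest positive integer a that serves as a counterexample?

a = 105

We need the least positive integer a for which a has exactly 8 positive divisors but a is odd.
The first 12 eligible values, up to a = 104, all satisfy the conclusion.
a = 105: divisors of 105: 1, 3, 5, 7, 15, 21, 35, 105; 105 is odd.
So a = 105 is the smallest counterexample.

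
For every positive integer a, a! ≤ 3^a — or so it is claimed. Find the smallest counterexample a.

Check each positive integer a in order until a! > 3^a.
a = 1: a! = 1 and 3^a = 3, so 1 ≤ 3.
a = 2: a! = 2 and 3^a = 9, so 2 ≤ 9.
a = 3: a! = 6 and 3^a = 27, so 6 ≤ 27.
a = 4: a! = 24 and 3^a = 81, so 24 ≤ 81.
a = 5: a! = 120 and 3^a = 243, so 120 ≤ 243.
a = 6: a! = 720 and 3^a = 729, so 720 ≤ 729.
a = 7: a! = 5040 and 3^a = 2187, so 5040 > 2187.
Hence a = 7 is a counterexample.

a = 7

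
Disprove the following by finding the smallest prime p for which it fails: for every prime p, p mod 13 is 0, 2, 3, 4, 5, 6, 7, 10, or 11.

Check each prime p in order until the claim fails.
For p = 2, 3, 5, 7, …, 37, 41, 43 the conclusion holds.
p = 47: 47 mod 13 = 8 — not in {0, 2, 3, 4, 5, 6, 7, 10, 11}.
Hence p = 47 is a counterexample.

p = 47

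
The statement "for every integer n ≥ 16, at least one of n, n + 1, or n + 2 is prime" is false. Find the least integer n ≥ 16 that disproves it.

Check each integer n ≥ 16 in order until n, n + 1, n + 2 are all composite.
For n = 16, 17, 18, 19 the conclusion holds.
n = 20: 20 = 2 × 10; 21 = 3 × 7; 22 = 2 × 11 — all composite.

n = 20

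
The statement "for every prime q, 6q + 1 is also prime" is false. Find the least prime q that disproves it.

q = 19

A counterexample is any prime q such that 6q + 1 is not prime; we check each in order.
q = 2: 6q + 1 = 13, prime.
q = 3: 6q + 1 = 19, prime.
q = 5: 6q + 1 = 31, prime.
q = 7: 6q + 1 = 43, prime.
q = 11: 6q + 1 = 67, prime.
q = 13: 6q + 1 = 79, prime.
q = 17: 6q + 1 = 103, prime.
q = 19: 6q + 1 = 115 = 5 × 23, not prime.
Thus q = 19 disproves the claim, and no smaller q works.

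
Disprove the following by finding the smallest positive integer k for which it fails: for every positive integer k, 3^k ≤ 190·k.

k = 7

k = 1: 3^k = 3 and 190·k = 190, so 3 ≤ 190.
k = 2: 3^k = 9 and 190·k = 380, so 9 ≤ 380.
k = 3: 3^k = 27 and 190·k = 570, so 27 ≤ 570.
k = 4: 3^k = 81 and 190·k = 760, so 81 ≤ 760.
k = 5: 3^k = 243 and 190·k = 950, so 243 ≤ 950.
k = 6: 3^k = 729 and 190·k = 1140, so 729 ≤ 1140.
k = 7: 3^k = 2187 and 190·k = 1330, so 2187 > 1330.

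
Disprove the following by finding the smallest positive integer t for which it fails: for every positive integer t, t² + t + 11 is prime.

We need the least positive integer t for which t² + t + 11 is not prime.
For t = 1, 2, 3, 4, 5, 6, 7, 8, 9 the conclusion holds.
t = 10: t² + t + 11 = 121 = 11 × 11, composite.
Hence t = 10 is a counterexample.

t = 10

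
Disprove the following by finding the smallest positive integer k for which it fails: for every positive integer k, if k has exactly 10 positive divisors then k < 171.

k = 176

We need the least positive integer k for which k has exactly 10 positive divisors but the claim fails.
The first 4 eligible values, up to k = 162, all satisfy the conclusion.
k = 176: τ(176) = 10; 176 ≥ 171.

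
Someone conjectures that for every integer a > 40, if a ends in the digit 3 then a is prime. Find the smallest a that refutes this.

a = 63

Check each integer a > 40 in order until a ends in the digit 3 but a is not prime.
a = 43: 43 ends in 3 and is prime.
a = 53: 53 ends in 3 and is prime.
a = 63: 63 ends in 3; 63 = 3 × 21, composite.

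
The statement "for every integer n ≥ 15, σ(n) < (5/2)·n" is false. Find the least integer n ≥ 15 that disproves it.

A counterexample is any integer n ≥ 15 such that the claim fails; we check each in order.
For n = 15, 16, 17, 18, 19, 20, 21, 22, 23 the conclusion holds.
n = 24: σ(24) = 60; 60 ≥ 60.
Hence n = 24 is a counterexample.

n = 24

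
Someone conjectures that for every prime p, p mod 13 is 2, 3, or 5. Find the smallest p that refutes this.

A counterexample is any prime p such that the claim fails; we check each in order.
For p = 2, 3, 5 the conclusion holds.
p = 7: 7 mod 13 = 7 — not in {2, 3, 5}.
So p = 7 is the smallest counterexample.

p = 7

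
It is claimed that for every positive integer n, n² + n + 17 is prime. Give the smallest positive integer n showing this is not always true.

n = 16

Check each positive integer n in order until n² + n + 17 is not prime.
For n = 1, 2, 3, 4, …, 13, 14, 15 the conclusion holds.
n = 16: n² + n + 17 = 289 = 17 × 17, composite.
Hence n = 16 is a counterexample.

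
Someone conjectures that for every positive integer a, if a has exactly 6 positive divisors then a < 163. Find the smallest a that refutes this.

A counterexample is any positive integer a such that a has exactly 6 positive divisors but the claim fails; we check each in order.
The first 22 eligible values, up to a = 153, all satisfy the conclusion.
a = 164: τ(164) = 6; 164 ≥ 163.
So a = 164 is the smallest counterexample.

a = 164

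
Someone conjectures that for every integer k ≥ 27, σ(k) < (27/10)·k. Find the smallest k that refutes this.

For k = 27, 28, 29, 30, …, 57, 58, 59 the conclusion holds.
k = 60: σ(60) = 168; 168 ≥ 162.
Hence k = 60 is a counterexample.

k = 60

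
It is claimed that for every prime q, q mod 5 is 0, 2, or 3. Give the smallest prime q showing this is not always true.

q = 11

We need the least prime q for which the claim fails.
q = 2: 2 mod 5 = 2.
q = 3: 3 mod 5 = 3.
q = 5: 5 mod 5 = 0.
q = 7: 7 mod 5 = 2.
q = 11: 11 mod 5 = 1 — not in {0, 2, 3}.
So q = 11 is the smallest counterexample.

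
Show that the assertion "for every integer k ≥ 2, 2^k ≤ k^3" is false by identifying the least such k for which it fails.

k = 10

For k = 2, 3, 4, 5, 6, 7, 8, 9 the conclusion holds.
k = 10: 2^k = 1024 and k^3 = 1000, so 1024 > 1000.
Thus k = 10 disproves the claim, and no smaller k works.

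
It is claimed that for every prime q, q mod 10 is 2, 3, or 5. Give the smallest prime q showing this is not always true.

Check each prime q in order until the claim fails.
For q = 2, 3, 5 the conclusion holds.
q = 7: 7 mod 10 = 7 — not in {2, 3, 5}.

q = 7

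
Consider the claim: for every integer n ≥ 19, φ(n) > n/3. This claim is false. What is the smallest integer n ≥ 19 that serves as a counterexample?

We need the least integer n ≥ 19 for which the claim fails.
The first 5 eligible values, up to n = 23, all satisfy the conclusion.
n = 24: φ(24) = 8 and 24/3 = 8, so φ(24) ≤ 24/3.
So n = 24 is the smallest counterexample.

n = 24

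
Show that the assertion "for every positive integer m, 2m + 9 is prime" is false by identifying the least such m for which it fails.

m = 3

m = 1: 2m + 9 = 11, prime.
m = 2: 2m + 9 = 13, prime.
m = 3: 2m + 9 = 15 = 3 × 5, composite.
Hence m = 3 is a counterexample.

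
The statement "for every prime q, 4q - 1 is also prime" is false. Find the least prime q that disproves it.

For q = 2, 3, 5 the conclusion holds.
q = 7: 4q - 1 = 27 = 3 × 9, not prime.
Thus q = 7 disproves the claim, and no smaller q works.

q = 7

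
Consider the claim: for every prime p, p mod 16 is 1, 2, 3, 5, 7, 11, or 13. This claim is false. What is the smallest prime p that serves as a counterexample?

The first 10 eligible values, up to p = 29, all satisfy the conclusion.
p = 31: 31 mod 16 = 15 — not in {1, 2, 3, 5, 7, 11, 13}.
So p = 31 is the smallest counterexample.

p = 31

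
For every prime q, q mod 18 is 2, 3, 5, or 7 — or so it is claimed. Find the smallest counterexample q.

For q = 2, 3, 5, 7 the conclusion holds.
q = 11: 11 mod 18 = 11 — not in {2, 3, 5, 7}.

q = 11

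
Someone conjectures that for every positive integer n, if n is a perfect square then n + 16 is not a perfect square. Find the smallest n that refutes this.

n = 9

Check each positive integer n in order until n is a perfect square but n + 16 is a perfect square.
n = 1: 1 + 16 = 17, not a perfect square.
n = 4: 4 + 16 = 20, not a perfect square.
n = 9: 9 = 3² and 9 + 16 = 25 = 5².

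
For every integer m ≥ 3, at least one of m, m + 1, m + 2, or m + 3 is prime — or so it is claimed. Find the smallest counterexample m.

m = 24

For m = 3, 4, 5, 6, …, 21, 22, 23 the conclusion holds.
m = 24: 24 = 2 × 12; 25 = 5 × 5; 26 = 2 × 13; 27 = 3 × 9 — all composite.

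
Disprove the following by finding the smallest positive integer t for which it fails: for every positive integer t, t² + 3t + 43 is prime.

t = 39

The first 38 eligible values, up to t = 38, all satisfy the conclusion.
t = 39: t² + 3t + 43 = 1681 = 41 × 41, composite.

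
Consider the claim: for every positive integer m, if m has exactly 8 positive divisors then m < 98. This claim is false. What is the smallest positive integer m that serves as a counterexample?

m = 102

A counterexample is any positive integer m such that m has exactly 8 positive divisors but the claim fails; we check each in order.
For m = 24, 30, 40, 42, 54, 56, 66, 70, 78, 88 the conclusion holds.
m = 102: τ(102) = 8; 102 ≥ 98.
Hence m = 102 is a counterexample.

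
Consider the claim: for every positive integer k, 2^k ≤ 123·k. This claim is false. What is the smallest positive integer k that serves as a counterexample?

k = 11

We need the least positive integer k for which 2^k > 123·k.
For k = 1, 2, 3, 4, 5, 6, 7, 8, 9, 10 the conclusion holds.
k = 11: 2^k = 2048 and 123·k = 1353, so 2048 > 1353.
So k = 11 is the smallest counterexample.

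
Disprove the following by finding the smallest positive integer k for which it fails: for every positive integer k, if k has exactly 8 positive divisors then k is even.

A counterexample is any positive integer k such that k has exactly 8 positive divisors but k is odd; we check each in order.
For k = 24, 30, 40, 42, …, 88, 102, 104 the conclusion holds.
k = 105: divisors of 105: 1, 3, 5, 7, 15, 21, 35, 105; 105 is odd.

k = 105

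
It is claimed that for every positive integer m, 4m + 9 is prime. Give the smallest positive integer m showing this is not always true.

For m = 1, 2 the conclusion holds.
m = 3: 4m + 9 = 21 = 3 × 7, composite.

m = 3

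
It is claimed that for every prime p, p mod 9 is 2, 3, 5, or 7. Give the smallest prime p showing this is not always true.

A counterexample is any prime p such that the claim fails; we check each in order.
For p = 2, 3, 5, 7, 11 the conclusion holds.
p = 13: 13 mod 9 = 4 — not in {2, 3, 5, 7}.
Hence p = 13 is a counterexample.

p = 13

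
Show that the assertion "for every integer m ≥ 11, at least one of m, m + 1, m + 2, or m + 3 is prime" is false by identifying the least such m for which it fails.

m = 24

A counterexample is any integer m ≥ 11 such that m, m + 1, m + 2, m + 3 are all composite; we check each in order.
For m = 11, 12, 13, 14, …, 21, 22, 23 the conclusion holds.
m = 24: 24 = 2 × 12; 25 = 5 × 5; 26 = 2 × 13; 27 = 3 × 9 — all composite.
Hence m = 24 is a counterexample.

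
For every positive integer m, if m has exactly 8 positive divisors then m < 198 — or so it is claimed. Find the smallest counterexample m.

m = 222

Check each positive integer m in order until m has exactly 8 positive divisors but the claim fails.
The first 31 eligible values, up to m = 195, all satisfy the conclusion.
m = 222: τ(222) = 8; 222 ≥ 198.
So m = 222 is the smallest counterexample.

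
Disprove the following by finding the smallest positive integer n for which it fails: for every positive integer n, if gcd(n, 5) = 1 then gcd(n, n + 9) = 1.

n = 3

n = 1: gcd(1, 10) = 1.
n = 2: gcd(2, 11) = 1.
n = 3: gcd(3, 12) = 3.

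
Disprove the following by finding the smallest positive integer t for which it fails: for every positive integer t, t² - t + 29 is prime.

t = 3

We need the least positive integer t for which t² - t + 29 is not prime.
For t = 1, 2 the conclusion holds.
t = 3: t² - t + 29 = 35 = 5 × 7, composite.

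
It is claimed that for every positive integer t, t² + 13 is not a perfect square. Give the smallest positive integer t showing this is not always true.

t = 6

A counterexample is any positive integer t such that t² + 13 is a perfect square; we check each in order.
t = 1: 1² + 13 = 14, not a perfect square.
t = 2: 2² + 13 = 17, not a perfect square.
t = 3: 3² + 13 = 22, not a perfect square.
t = 4: 4² + 13 = 29, not a perfect square.
t = 5: 5² + 13 = 38, not a perfect square.
t = 6: 6² + 13 = 49 = 7², a perfect square.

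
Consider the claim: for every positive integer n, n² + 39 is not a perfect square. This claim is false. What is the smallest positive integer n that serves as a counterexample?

n = 5

A counterexample is any positive integer n such that n² + 39 is a perfect square; we check each in order.
The first 4 eligible values, up to n = 4, all satisfy the conclusion.
n = 5: 5² + 39 = 64 = 8², a perfect square.
Thus n = 5 disproves the claim, and no smaller n works.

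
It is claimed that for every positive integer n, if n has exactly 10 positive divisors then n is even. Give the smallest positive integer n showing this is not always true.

n = 405

Check each positive integer n in order until n has exactly 10 positive divisors but n is odd.
For n = 48, 80, 112, 162, 176, 208, 272, 304, 368 the conclusion holds.
n = 405: divisors of 405: 10 divisors; 405 is odd.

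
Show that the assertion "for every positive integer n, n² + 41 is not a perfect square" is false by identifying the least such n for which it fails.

The first 19 eligible values, up to n = 19, all satisfy the conclusion.
n = 20: 20² + 41 = 441 = 21², a perfect square.

n = 20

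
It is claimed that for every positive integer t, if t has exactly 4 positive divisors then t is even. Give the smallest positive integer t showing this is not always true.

t = 15

Check each positive integer t in order until t has exactly 4 positive divisors but t is odd.
For t = 6, 8, 10, 14 the conclusion holds.
t = 15: divisors of 15: 1, 3, 5, 15; 15 is odd.
So t = 15 is the smallest counterexample.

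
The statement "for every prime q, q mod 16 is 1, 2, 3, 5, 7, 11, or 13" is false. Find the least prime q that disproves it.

q = 31

We need the least prime q for which the claim fails.
For q = 2, 3, 5, 7, 11, 13, 17, 19, 23, 29 the conclusion holds.
q = 31: 31 mod 16 = 15 — not in {1, 2, 3, 5, 7, 11, 13}.
Hence q = 31 is a counterexample.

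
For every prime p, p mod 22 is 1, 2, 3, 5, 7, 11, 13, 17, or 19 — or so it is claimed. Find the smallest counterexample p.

p = 31

A counterexample is any prime p such that the claim fails; we check each in order.
The first 10 eligible values, up to p = 29, all satisfy the conclusion.
p = 31: 31 mod 22 = 9 — not in {1, 2, 3, 5, 7, 11, 13, 17, 19}.
So p = 31 is the smallest counterexample.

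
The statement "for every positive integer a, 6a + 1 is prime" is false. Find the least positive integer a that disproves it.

Check each positive integer a in order until 6a + 1 is not prime.
a = 1: 6a + 1 = 7, prime.
a = 2: 6a + 1 = 13, prime.
a = 3: 6a + 1 = 19, prime.
a = 4: 6a + 1 = 25 = 5 × 5, composite.
Thus a = 4 disproves the claim, and no smaller a works.

a = 4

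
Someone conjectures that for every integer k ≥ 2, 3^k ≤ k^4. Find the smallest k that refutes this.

We need the least integer k ≥ 2 for which 3^k > k^4.
For k = 2, 3, 4, 5, 6, 7 the conclusion holds.
k = 8: 3^k = 6561 and k^4 = 4096, so 6561 > 4096.

k = 8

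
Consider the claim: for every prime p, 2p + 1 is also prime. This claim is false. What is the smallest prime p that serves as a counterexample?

p = 7

Check each prime p in order until 2p + 1 is not prime.
p = 2: 2p + 1 = 5, prime.
p = 3: 2p + 1 = 7, prime.
p = 5: 2p + 1 = 11, prime.
p = 7: 2p + 1 = 15 = 3 × 5, not prime.
So p = 7 is the smallest counterexample.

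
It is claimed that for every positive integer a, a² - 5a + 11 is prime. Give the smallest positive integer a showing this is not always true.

a = 7

a = 1: a² - 5a + 11 = 7, prime.
a = 2: a² - 5a + 11 = 5, prime.
a = 3: a² - 5a + 11 = 5, prime.
a = 4: a² - 5a + 11 = 7, prime.
a = 5: a² - 5a + 11 = 11, prime.
a = 6: a² - 5a + 11 = 17, prime.
a = 7: a² - 5a + 11 = 25 = 5 × 5, composite.
Thus a = 7 disproves the claim, and no smaller a works.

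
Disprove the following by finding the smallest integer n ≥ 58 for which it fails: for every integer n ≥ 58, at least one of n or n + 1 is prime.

n = 62

For n = 58, 59, 60, 61 the conclusion holds.
n = 62: 62 = 2 × 31; 63 = 3 × 21 — both composite.
Hence n = 62 is a counterexample.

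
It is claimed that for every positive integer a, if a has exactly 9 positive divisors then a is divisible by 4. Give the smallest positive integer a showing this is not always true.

a = 225

A counterexample is any positive integer a such that a has exactly 9 positive divisors but a is not divisible by 4; we check each in order.
For a = 36, 100, 196 the conclusion holds.
a = 225: τ(225) = 9; 225 mod 4 = 1.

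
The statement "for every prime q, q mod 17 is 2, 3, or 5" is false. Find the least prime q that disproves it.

q = 7

We need the least prime q for which the claim fails.
q = 2: 2 mod 17 = 2.
q = 3: 3 mod 17 = 3.
q = 5: 5 mod 17 = 5.
q = 7: 7 mod 17 = 7 — not in {2, 3, 5}.
Thus q = 7 disproves the claim, and no smaller q works.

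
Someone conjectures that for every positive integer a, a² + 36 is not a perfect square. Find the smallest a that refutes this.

A counterexample is any positive integer a such that a² + 36 is a perfect square; we check each in order.
The first 7 eligible values, up to a = 7, all satisfy the conclusion.
a = 8: 8² + 36 = 100 = 10², a perfect square.
Hence a = 8 is a counterexample.

a = 8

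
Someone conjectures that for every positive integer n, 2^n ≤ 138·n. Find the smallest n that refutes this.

A counterexample is any positive integer n such that 2^n > 138·n; we check each in order.
For n = 1, 2, 3, 4, 5, 6, 7, 8, 9, 10 the conclusion holds.
n = 11: 2^n = 2048 and 138·n = 1518, so 2048 > 1518.

n = 11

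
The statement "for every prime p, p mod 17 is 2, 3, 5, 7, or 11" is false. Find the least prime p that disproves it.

A counterexample is any prime p such that the claim fails; we check each in order.
For p = 2, 3, 5, 7, 11 the conclusion holds.
p = 13: 13 mod 17 = 13 — not in {2, 3, 5, 7, 11}.

p = 13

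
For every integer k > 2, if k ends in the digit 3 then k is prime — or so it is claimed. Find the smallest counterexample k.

k = 33

For k = 3, 13, 23 the conclusion holds.
k = 33: 33 ends in 3; 33 = 3 × 11, composite.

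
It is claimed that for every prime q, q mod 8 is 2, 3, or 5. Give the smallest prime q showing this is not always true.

q = 7

For q = 2, 3, 5 the conclusion holds.
q = 7: 7 mod 8 = 7 — not in {2, 3, 5}.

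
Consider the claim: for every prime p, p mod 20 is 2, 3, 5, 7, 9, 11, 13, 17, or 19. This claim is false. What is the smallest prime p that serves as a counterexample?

p = 41

A counterexample is any prime p such that the claim fails; we check each in order.
The first 12 eligible values, up to p = 37, all satisfy the conclusion.
p = 41: 41 mod 20 = 1 — not in {2, 3, 5, 7, 9, 11, 13, 17, 19}.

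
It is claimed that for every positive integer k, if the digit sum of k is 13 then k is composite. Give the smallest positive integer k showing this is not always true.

k = 49: digit sum 13; 49 is composite.
k = 58: digit sum 13; 58 is composite.
k = 67: digit sum 13; 67 is prime, not composite.
Hence k = 67 is a counterexample.

k = 67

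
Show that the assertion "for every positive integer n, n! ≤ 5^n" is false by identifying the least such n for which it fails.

n = 12

A counterexample is any positive integer n such that n! > 5^n; we check each in order.
The first 11 eligible values, up to n = 11, all satisfy the conclusion.
n = 12: n! = 479001600 and 5^n = 244140625, so 479001600 > 244140625.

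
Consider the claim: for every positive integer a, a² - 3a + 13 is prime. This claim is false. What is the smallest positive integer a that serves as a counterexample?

A counterexample is any positive integer a such that a² - 3a + 13 is not prime; we check each in order.
The first 11 eligible values, up to a = 11, all satisfy the conclusion.
a = 12: a² - 3a + 13 = 121 = 11 × 11, composite.

a = 12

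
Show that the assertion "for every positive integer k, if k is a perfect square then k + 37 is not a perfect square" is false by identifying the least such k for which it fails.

k = 324

For k = 1, 4, 9, 16, …, 225, 256, 289 the conclusion holds.
k = 324: 324 = 18² and 324 + 37 = 361 = 19².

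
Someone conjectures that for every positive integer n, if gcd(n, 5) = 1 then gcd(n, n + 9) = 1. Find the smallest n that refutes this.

For n = 1, 2 the conclusion holds.
n = 3: gcd(3, 12) = 3.

n = 3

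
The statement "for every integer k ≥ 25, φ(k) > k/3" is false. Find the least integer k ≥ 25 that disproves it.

The first 5 eligible values, up to k = 29, all satisfy the conclusion.
k = 30: φ(30) = 8 and 30/3 = 10, so φ(30) ≤ 30/3.

k = 30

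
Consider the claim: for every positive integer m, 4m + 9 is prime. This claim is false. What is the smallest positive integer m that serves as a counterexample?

For m = 1, 2 the conclusion holds.
m = 3: 4m + 9 = 21 = 3 × 7, composite.
Hence m = 3 is a counterexample.

m = 3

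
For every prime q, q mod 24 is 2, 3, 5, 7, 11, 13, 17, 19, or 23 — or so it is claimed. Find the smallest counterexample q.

A counterexample is any prime q such that the claim fails; we check each in order.
The first 20 eligible values, up to q = 71, all satisfy the conclusion.
q = 73: 73 mod 24 = 1 — not in {2, 3, 5, 7, 11, 13, 17, 19, 23}.
So q = 73 is the smallest counterexample.

q = 73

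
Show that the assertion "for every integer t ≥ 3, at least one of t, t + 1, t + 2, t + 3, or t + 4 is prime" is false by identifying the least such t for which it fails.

t = 24

A counterexample is any integer t ≥ 3 such that t, t + 1, t + 2, t + 3, t + 4 are all composite; we check each in order.
The first 21 eligible values, up to t = 23, all satisfy the conclusion.
t = 24: 24 = 2 × 12; 25 = 5 × 5; 26 = 2 × 13; 27 = 3 × 9; 28 = 2 × 14 — all composite.
Hence t = 24 is a counterexample.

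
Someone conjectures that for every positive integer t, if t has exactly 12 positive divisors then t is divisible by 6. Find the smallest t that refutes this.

A counterexample is any positive integer t such that t has exactly 12 positive divisors but t is not divisible by 6; we check each in order.
For t = 60, 72, 84, 90, 96, 108, 126, 132 the conclusion holds.
t = 140: τ(140) = 12; 140 mod 6 = 2.
Thus t = 140 disproves the claim, and no smaller t works.

t = 140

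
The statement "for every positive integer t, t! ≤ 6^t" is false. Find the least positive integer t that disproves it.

We need the least positive integer t for which t! > 6^t.
For t = 1, 2, 3, 4, …, 11, 12, 13 the conclusion holds.
t = 14: t! = 87178291200 and 6^t = 78364164096, so 87178291200 > 78364164096.
Hence t = 14 is a counterexample.

t = 14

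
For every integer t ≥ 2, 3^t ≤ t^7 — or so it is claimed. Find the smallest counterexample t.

t = 19

We need the least integer t ≥ 2 for which 3^t > t^7.
The first 17 eligible values, up to t = 18, all satisfy the conclusion.
t = 19: 3^t = 1162261467 and t^7 = 893871739, so 1162261467 > 893871739.
So t = 19 is the smallest counterexample.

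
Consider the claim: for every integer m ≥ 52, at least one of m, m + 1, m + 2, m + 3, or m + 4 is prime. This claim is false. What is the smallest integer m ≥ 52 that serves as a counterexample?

m = 54

For m = 52, 53 the conclusion holds.
m = 54: 54 = 2 × 27; 55 = 5 × 11; 56 = 2 × 28; 57 = 3 × 19; 58 = 2 × 29 — all composite.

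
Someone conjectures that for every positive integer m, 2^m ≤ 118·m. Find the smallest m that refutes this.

m = 11

A counterexample is any positive integer m such that 2^m > 118·m; we check each in order.
The first 10 eligible values, up to m = 10, all satisfy the conclusion.
m = 11: 2^m = 2048 and 118·m = 1298, so 2048 > 1298.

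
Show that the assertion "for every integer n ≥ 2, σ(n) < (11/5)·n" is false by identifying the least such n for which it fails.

n = 12

For n = 2, 3, 4, 5, 6, 7, 8, 9, 10, 11 the conclusion holds.
n = 12: σ(12) = 28; 28 ≥ 132/5.
Thus n = 12 disproves the claim, and no smaller n works.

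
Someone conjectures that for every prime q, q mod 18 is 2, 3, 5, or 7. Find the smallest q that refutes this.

q = 11

Check each prime q in order until the claim fails.
The first 4 eligible values, up to q = 7, all satisfy the conclusion.
q = 11: 11 mod 18 = 11 — not in {2, 3, 5, 7}.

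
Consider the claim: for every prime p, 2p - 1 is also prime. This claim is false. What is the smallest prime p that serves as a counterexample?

p = 5

Check each prime p in order until 2p - 1 is not prime.
For p = 2, 3 the conclusion holds.
p = 5: 2p - 1 = 9 = 3 × 3, not prime.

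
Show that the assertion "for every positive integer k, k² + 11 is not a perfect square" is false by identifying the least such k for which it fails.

k = 5

k = 1: 1² + 11 = 12, not a perfect square.
k = 2: 2² + 11 = 15, not a perfect square.
k = 3: 3² + 11 = 20, not a perfect square.
k = 4: 4² + 11 = 27, not a perfect square.
k = 5: 5² + 11 = 36 = 6², a perfect square.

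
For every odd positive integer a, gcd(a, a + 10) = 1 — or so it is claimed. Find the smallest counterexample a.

a = 5

We need the least odd positive integer a for which gcd(a, a + 10) > 1.
For a = 1, 3 the conclusion holds.
a = 5: gcd(5, 15) = 5.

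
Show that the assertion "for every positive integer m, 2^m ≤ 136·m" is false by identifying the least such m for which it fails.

m = 11

A counterexample is any positive integer m such that 2^m > 136·m; we check each in order.
For m = 1, 2, 3, 4, 5, 6, 7, 8, 9, 10 the conclusion holds.
m = 11: 2^m = 2048 and 136·m = 1496, so 2048 > 1496.
So m = 11 is the smallest counterexample.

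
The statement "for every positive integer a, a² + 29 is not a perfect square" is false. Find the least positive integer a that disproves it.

a = 14

We need the least positive integer a for which a² + 29 is a perfect square.
The first 13 eligible values, up to a = 13, all satisfy the conclusion.
a = 14: 14² + 29 = 225 = 15², a perfect square.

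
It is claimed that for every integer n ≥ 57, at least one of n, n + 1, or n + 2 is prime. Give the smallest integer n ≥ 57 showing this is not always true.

We need the least integer n ≥ 57 for which n, n + 1, n + 2 are all composite.
The first 5 eligible values, up to n = 61, all satisfy the conclusion.
n = 62: 62 = 2 × 31; 63 = 3 × 21; 64 = 2 × 32 — all composite.

n = 62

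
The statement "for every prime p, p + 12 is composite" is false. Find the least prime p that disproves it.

We need the least prime p for which p + 12 is prime.
p = 2: p + 12 = 14 = 2 × 7, composite.
p = 3: p + 12 = 15 = 3 × 5, composite.
p = 5: p + 12 = 17, prime — not composite.

p = 5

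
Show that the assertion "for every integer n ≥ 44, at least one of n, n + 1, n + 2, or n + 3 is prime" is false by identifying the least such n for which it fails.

We need the least integer n ≥ 44 for which n, n + 1, n + 2, n + 3 are all composite.
For n = 44, 45, 46, 47 the conclusion holds.
n = 48: 48 = 2 × 24; 49 = 7 × 7; 50 = 2 × 25; 51 = 3 × 17 — all composite.

n = 48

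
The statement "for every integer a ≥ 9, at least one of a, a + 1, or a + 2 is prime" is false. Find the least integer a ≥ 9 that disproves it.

a = 14

We need the least integer a ≥ 9 for which a, a + 1, a + 2 are all composite.
a = 9: 11 is prime.
a = 10: 11 is prime.
a = 11: 11 is prime.
a = 12: 13 is prime.
a = 13: 13 is prime.
a = 14: 14 = 2 × 7; 15 = 3 × 5; 16 = 2 × 8 — all composite.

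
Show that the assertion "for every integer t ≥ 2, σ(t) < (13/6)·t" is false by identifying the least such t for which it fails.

A counterexample is any integer t ≥ 2 such that the claim fails; we check each in order.
For t = 2, 3, 4, 5, 6, 7, 8, 9, 10, 11 the conclusion holds.
t = 12: σ(12) = 28; 28 ≥ 26.

t = 12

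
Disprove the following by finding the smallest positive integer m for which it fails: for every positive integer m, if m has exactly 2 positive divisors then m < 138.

m = 139

For m = 2, 3, 5, 7, …, 127, 131, 137 the conclusion holds.
m = 139: τ(139) = 2; 139 ≥ 138.
So m = 139 is the smallest counterexample.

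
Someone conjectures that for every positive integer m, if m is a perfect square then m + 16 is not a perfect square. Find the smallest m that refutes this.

m = 9

m = 1: 1 + 16 = 17, not a perfect square.
m = 4: 4 + 16 = 20, not a perfect square.
m = 9: 9 = 3² and 9 + 16 = 25 = 5².
Thus m = 9 disproves the claim, and no smaller m works.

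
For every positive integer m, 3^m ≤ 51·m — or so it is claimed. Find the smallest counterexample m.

m = 6

Check each positive integer m in order until 3^m > 51·m.
The first 5 eligible values, up to m = 5, all satisfy the conclusion.
m = 6: 3^m = 729 and 51·m = 306, so 729 > 306.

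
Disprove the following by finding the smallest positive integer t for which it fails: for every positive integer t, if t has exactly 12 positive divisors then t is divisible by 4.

t = 90

We need the least positive integer t for which t has exactly 12 positive divisors but t is not divisible by 4.
t = 60: τ(60) = 12; 60 mod 4 = 0.
t = 72: τ(72) = 12; 72 mod 4 = 0.
t = 84: τ(84) = 12; 84 mod 4 = 0.
t = 90: τ(90) = 12; 90 mod 4 = 2.
Thus t = 90 disproves the claim, and no smaller t works.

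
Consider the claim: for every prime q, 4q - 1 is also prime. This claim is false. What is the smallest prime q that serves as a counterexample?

We need the least prime q for which 4q - 1 is not prime.
For q = 2, 3, 5 the conclusion holds.
q = 7: 4q - 1 = 27 = 3 × 9, not prime.

q = 7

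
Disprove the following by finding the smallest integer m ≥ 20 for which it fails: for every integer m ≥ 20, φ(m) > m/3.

m = 24

A counterexample is any integer m ≥ 20 such that the claim fails; we check each in order.
For m = 20, 21, 22, 23 the conclusion holds.
m = 24: φ(24) = 8 and 24/3 = 8, so φ(24) ≤ 24/3.
Hence m = 24 is a counterexample.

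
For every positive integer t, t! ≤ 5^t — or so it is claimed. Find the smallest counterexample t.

t = 12

Check each positive integer t in order until t! > 5^t.
The first 11 eligible values, up to t = 11, all satisfy the conclusion.
t = 12: t! = 479001600 and 5^t = 244140625, so 479001600 > 244140625.
Thus t = 12 disproves the claim, and no smaller t works.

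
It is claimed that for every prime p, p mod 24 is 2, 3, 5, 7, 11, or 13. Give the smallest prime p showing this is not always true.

p = 17

We need the least prime p for which the claim fails.
The first 6 eligible values, up to p = 13, all satisfy the conclusion.
p = 17: 17 mod 24 = 17 — not in {2, 3, 5, 7, 11, 13}.
Thus p = 17 disproves the claim, and no smaller p works.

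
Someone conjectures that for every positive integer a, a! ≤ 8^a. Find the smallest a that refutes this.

a = 20

A counterexample is any positive integer a such that a! > 8^a; we check each in order.
The first 19 eligible values, up to a = 19, all satisfy the conclusion.
a = 20: a! = 2432902008176640000 and 8^a = 1152921504606846976, so 2432902008176640000 > 1152921504606846976.
So a = 20 is the smallest counterexample.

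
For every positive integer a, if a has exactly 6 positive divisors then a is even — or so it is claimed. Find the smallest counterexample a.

The first 6 eligible values, up to a = 44, all satisfy the conclusion.
a = 45: divisors of 45: 1, 3, 5, 9, 15, 45; 45 is odd.

a = 45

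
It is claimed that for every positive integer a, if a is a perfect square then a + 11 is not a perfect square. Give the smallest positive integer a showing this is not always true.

a = 25

We need the least positive integer a for which a is a perfect square but a + 11 is a perfect square.
The first 4 eligible values, up to a = 16, all satisfy the conclusion.
a = 25: 25 = 5² and 25 + 11 = 36 = 6².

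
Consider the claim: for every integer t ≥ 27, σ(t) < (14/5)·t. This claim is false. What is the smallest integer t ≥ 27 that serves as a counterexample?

Check each integer t ≥ 27 in order until the claim fails.
The first 33 eligible values, up to t = 59, all satisfy the conclusion.
t = 60: σ(60) = 168; 168 ≥ 168.

t = 60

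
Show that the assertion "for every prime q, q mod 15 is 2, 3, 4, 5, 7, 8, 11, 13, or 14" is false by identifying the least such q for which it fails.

We need the least prime q for which the claim fails.
For q = 2, 3, 5, 7, 11, 13, 17, 19, 23, 29 the conclusion holds.
q = 31: 31 mod 15 = 1 — not in {2, 3, 4, 5, 7, 8, 11, 13, 14}.
Hence q = 31 is a counterexample.

q = 31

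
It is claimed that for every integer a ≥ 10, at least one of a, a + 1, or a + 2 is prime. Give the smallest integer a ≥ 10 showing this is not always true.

a = 14

a = 10: 11 is prime.
a = 11: 11 is prime.
a = 12: 13 is prime.
a = 13: 13 is prime.
a = 14: 14 = 2 × 7; 15 = 3 × 5; 16 = 2 × 8 — all composite.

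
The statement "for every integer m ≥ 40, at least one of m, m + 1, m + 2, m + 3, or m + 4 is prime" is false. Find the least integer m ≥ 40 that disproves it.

A counterexample is any integer m ≥ 40 such that m, m + 1, m + 2, m + 3, m + 4 are all composite; we check each in order.
m = 40: 41 is prime.
m = 41: 41 is prime.
m = 42: 43 is prime.
m = 43: 43 is prime.
m = 44: 47 is prime.
m = 45: 47 is prime.
m = 46: 47 is prime.
m = 47: 47 is prime.
m = 48: 48 = 2 × 24; 49 = 7 × 7; 50 = 2 × 25; 51 = 3 × 17; 52 = 2 × 26 — all composite.

m = 48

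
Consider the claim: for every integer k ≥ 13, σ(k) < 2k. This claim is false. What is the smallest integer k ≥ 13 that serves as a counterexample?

For k = 13, 14, 15, 16, 17 the conclusion holds.
k = 18: σ(18) = 39; 39 ≥ 36.

k = 18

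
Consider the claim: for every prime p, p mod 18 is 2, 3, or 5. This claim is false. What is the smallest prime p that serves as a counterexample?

A counterexample is any prime p such that the claim fails; we check each in order.
For p = 2, 3, 5 the conclusion holds.
p = 7: 7 mod 18 = 7 — not in {2, 3, 5}.

p = 7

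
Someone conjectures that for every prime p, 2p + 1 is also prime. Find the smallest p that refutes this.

We need the least prime p for which 2p + 1 is not prime.
p = 2: 2p + 1 = 5, prime.
p = 3: 2p + 1 = 7, prime.
p = 5: 2p + 1 = 11, prime.
p = 7: 2p + 1 = 15 = 3 × 5, not prime.
Hence p = 7 is a counterexample.

p = 7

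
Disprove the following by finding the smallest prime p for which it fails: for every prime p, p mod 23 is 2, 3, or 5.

p = 7

Check each prime p in order until the claim fails.
For p = 2, 3, 5 the conclusion holds.
p = 7: 7 mod 23 = 7 — not in {2, 3, 5}.
Thus p = 7 disproves the claim, and no smaller p works.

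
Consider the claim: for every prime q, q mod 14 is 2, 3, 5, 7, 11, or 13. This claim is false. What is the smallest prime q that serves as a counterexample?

q = 23

q = 2: 2 mod 14 = 2.
q = 3: 3 mod 14 = 3.
q = 5: 5 mod 14 = 5.
q = 7: 7 mod 14 = 7.
q = 11: 11 mod 14 = 11.
q = 13: 13 mod 14 = 13.
q = 17: 17 mod 14 = 3.
q = 19: 19 mod 14 = 5.
q = 23: 23 mod 14 = 9 — not in {2, 3, 5, 7, 11, 13}.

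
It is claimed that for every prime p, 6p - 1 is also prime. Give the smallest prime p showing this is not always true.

We need the least prime p for which 6p - 1 is not prime.
For p = 2, 3, 5, 7 the conclusion holds.
p = 11: 6p - 1 = 65 = 5 × 13, not prime.

p = 11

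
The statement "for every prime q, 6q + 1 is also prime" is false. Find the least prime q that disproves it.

q = 19

We need the least prime q for which 6q + 1 is not prime.
q = 2: 6q + 1 = 13, prime.
q = 3: 6q + 1 = 19, prime.
q = 5: 6q + 1 = 31, prime.
q = 7: 6q + 1 = 43, prime.
q = 11: 6q + 1 = 67, prime.
q = 13: 6q + 1 = 79, prime.
q = 17: 6q + 1 = 103, prime.
q = 19: 6q + 1 = 115 = 5 × 23, not prime.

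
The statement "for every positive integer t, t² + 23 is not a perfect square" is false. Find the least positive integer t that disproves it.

For t = 1, 2, 3, 4, 5, 6, 7, 8, 9, 10 the conclusion holds.
t = 11: 11² + 23 = 144 = 12², a perfect square.
Hence t = 11 is a counterexample.

t = 11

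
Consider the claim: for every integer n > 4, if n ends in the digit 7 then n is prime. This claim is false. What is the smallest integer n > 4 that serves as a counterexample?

A counterexample is any integer n > 4 such that n ends in the digit 7 but n is not prime; we check each in order.
n = 7: 7 ends in 7 and is prime.
n = 17: 17 ends in 7 and is prime.
n = 27: 27 ends in 7; 27 = 3 × 9, composite.

n = 27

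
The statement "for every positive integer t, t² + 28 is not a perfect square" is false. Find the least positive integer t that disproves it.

For t = 1, 2, 3, 4, 5 the conclusion holds.
t = 6: 6² + 28 = 64 = 8², a perfect square.
So t = 6 is the smallest counterexample.

t = 6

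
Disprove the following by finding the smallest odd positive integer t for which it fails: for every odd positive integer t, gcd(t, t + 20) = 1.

t = 5

We need the least odd positive integer t for which gcd(t, t + 20) > 1.
For t = 1, 3 the conclusion holds.
t = 5: gcd(5, 25) = 5.
Hence t = 5 is a counterexample.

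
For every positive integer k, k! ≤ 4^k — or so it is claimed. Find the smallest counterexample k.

k = 9

A counterexample is any positive integer k such that k! > 4^k; we check each in order.
The first 8 eligible values, up to k = 8, all satisfy the conclusion.
k = 9: k! = 362880 and 4^k = 262144, so 362880 > 262144.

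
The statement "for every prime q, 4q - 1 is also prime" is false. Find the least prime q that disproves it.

We need the least prime q for which 4q - 1 is not prime.
q = 2: 4q - 1 = 7, prime.
q = 3: 4q - 1 = 11, prime.
q = 5: 4q - 1 = 19, prime.
q = 7: 4q - 1 = 27 = 3 × 9, not prime.
Hence q = 7 is a counterexample.

q = 7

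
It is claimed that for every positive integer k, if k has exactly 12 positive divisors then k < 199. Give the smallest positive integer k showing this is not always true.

The first 13 eligible values, up to k = 198, all satisfy the conclusion.
k = 200: τ(200) = 12; 200 ≥ 199.
So k = 200 is the smallest counterexample.

k = 200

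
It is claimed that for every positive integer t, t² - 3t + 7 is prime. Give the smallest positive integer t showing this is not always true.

t = 6

We need the least positive integer t for which t² - 3t + 7 is not prime.
The first 5 eligible values, up to t = 5, all satisfy the conclusion.
t = 6: t² - 3t + 7 = 25 = 5 × 5, composite.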